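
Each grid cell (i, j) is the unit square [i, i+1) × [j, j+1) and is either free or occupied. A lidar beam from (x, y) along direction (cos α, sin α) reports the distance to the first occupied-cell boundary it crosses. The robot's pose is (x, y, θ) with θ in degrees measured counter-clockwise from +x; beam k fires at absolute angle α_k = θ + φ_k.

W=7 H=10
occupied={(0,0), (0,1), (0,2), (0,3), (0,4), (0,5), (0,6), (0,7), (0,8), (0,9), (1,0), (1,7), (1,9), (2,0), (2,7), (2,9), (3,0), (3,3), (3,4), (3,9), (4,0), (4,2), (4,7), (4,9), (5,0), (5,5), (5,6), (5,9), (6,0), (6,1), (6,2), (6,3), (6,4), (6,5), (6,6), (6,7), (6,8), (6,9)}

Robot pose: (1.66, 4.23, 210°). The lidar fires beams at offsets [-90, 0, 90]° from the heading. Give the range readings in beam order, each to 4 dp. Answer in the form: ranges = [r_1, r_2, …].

beam 1: φ=-90°, α=120°
  d=(-0.5000,0.8660)  start (1,4)  tX=1.3200 tY=0.8891  stride 1/|dx|=2.0000 1/|dy|=1.1547
    cross y-line → (1,5), t=0.8891
    cross x-line → (0,5), t=1.3200 (wall)
  → r_1 = 1.3200
beam 2: φ=0°, α=210°
  d=(-0.8660,-0.5000)  start (1,4)  tX=0.7621 tY=0.4600  stride 1/|dx|=1.1547 1/|dy|=2.0000
    cross y-line → (1,3), t=0.4600
    cross x-line → (0,3), t=0.7621 (wall)
  → r_2 = 0.7621
beam 3: φ=90°, α=300°
  d=(0.5000,-0.8660)  start (1,4)  tX=0.6800 tY=0.2656  stride 1/|dx|=2.0000 1/|dy|=1.1547
    cross y-line → (1,3), t=0.2656
    cross x-line → (2,3), t=0.6800
    cross y-line → (2,2), t=1.4203
    cross y-line → (2,1), t=2.5750
    cross x-line → (3,1), t=2.6800
    cross y-line → (3,0), t=3.7297 (wall)
  → r_3 = 3.7297

ranges = [1.3200, 0.7621, 3.7297]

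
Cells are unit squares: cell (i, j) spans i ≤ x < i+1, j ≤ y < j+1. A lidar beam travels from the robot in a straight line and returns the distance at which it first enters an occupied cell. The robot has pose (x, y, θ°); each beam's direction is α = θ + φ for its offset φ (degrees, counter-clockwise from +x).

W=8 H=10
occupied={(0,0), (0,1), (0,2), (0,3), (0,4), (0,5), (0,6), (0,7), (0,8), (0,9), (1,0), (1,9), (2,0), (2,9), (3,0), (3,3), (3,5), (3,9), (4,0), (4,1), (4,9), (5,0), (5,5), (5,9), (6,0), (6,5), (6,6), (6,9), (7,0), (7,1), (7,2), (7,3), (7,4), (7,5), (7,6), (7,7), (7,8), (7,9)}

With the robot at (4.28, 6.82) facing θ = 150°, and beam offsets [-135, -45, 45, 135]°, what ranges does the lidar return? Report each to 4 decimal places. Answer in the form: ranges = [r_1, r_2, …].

ranges = [2.8160, 2.2569, 3.3957, 6.0253]

beam 1: φ=-135°, α=15°
  cosα=0.9659 sinα=0.2588 | (4,6) | tMaxX 0.7454 tMaxY 0.6955 | tΔX 1.0353 tΔY 3.8637
    t=0.6955 [y] (4,7)
    t=0.7454 [x] (5,7)
    t=1.7807 [x] (6,7)
    t=2.8160 [x] (7,7) — stop
  → r_1 = 2.8160
beam 2: φ=-45°, α=105°
  cosα=-0.2588 sinα=0.9659 | (4,6) | tMaxX 1.0818 tMaxY 0.1863 | tΔX 3.8637 tΔY 1.0353
    t=0.1863 [y] (4,7)
    t=1.0818 [x] (3,7)
    t=1.2216 [y] (3,8)
    t=2.2569 [y] (3,9) — stop
  → r_2 = 2.2569
beam 3: φ=45°, α=195°
  cosα=-0.9659 sinα=-0.2588 | (4,6) | tMaxX 0.2899 tMaxY 3.1682 | tΔX 1.0353 tΔY 3.8637
    t=0.2899 [x] (3,6)
    t=1.3252 [x] (2,6)
    t=2.3604 [x] (1,6)
    t=3.1682 [y] (1,5)
    t=3.3957 [x] (0,5) — stop
  → r_3 = 3.3957
beam 4: φ=135°, α=285°
  cosα=0.2588 sinα=-0.9659 | (4,6) | tMaxX 2.7819 tMaxY 0.8489 | tΔX 3.8637 tΔY 1.0353
    t=0.8489 [y] (4,5)
    t=1.8842 [y] (4,4)
    t=2.7819 [x] (5,4)
    t=2.9195 [y] (5,3)
    t=3.9548 [y] (5,2)
    t=4.9900 [y] (5,1)
    t=6.0253 [y] (5,0) — stop
  → r_4 = 6.0253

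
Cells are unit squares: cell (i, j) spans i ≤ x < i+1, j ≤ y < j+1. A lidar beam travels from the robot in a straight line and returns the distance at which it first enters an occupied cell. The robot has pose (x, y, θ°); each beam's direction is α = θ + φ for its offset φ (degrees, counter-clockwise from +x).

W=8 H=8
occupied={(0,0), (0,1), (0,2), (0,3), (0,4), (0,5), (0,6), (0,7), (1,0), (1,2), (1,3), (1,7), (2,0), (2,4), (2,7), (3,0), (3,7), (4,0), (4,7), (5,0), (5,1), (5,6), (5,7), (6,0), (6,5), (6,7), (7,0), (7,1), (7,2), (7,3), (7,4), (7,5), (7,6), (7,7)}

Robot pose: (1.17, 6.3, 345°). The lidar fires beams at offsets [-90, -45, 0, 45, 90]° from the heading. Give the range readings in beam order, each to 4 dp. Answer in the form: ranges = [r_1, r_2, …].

ranges = [0.6568, 1.6600, 5.0004, 1.4000, 0.7247]

beam 1: φ=-90°, α=255°
  cosα=-0.2588 sinα=-0.9659 | (1,6) | tMaxX 0.6568 tMaxY 0.3106 | tΔX 3.8637 tΔY 1.0353
    t=0.3106 [y] (1,5)
    t=0.6568 [x] (0,5) — stop
  → r_1 = 0.6568
beam 2: φ=-45°, α=300°
  cosα=0.5000 sinα=-0.8660 | (1,6) | tMaxX 1.6600 tMaxY 0.3464 | tΔX 2.0000 tΔY 1.1547
    t=0.3464 [y] (1,5)
    t=1.5011 [y] (1,4)
    t=1.6600 [x] (2,4) — stop
  → r_2 = 1.6600
beam 3: φ=0°, α=345°
  cosα=0.9659 sinα=-0.2588 | (1,6) | tMaxX 0.8593 tMaxY 1.1591 | tΔX 1.0353 tΔY 3.8637
    t=0.8593 [x] (2,6)
    t=1.1591 [y] (2,5)
    t=1.8946 [x] (3,5)
    t=2.9298 [x] (4,5)
    t=3.9651 [x] (5,5)
    t=5.0004 [x] (6,5) — stop
  → r_3 = 5.0004
beam 4: φ=45°, α=30°
  cosα=0.8660 sinα=0.5000 | (1,6) | tMaxX 0.9584 tMaxY 1.4000 | tΔX 1.1547 tΔY 2.0000
    t=0.9584 [x] (2,6)
    t=1.4000 [y] (2,7) — stop
  → r_4 = 1.4000
beam 5: φ=90°, α=75°
  cosα=0.2588 sinα=0.9659 | (1,6) | tMaxX 3.2069 tMaxY 0.7247 | tΔX 3.8637 tΔY 1.0353
    t=0.7247 [y] (1,7) — stop
  → r_5 = 0.7247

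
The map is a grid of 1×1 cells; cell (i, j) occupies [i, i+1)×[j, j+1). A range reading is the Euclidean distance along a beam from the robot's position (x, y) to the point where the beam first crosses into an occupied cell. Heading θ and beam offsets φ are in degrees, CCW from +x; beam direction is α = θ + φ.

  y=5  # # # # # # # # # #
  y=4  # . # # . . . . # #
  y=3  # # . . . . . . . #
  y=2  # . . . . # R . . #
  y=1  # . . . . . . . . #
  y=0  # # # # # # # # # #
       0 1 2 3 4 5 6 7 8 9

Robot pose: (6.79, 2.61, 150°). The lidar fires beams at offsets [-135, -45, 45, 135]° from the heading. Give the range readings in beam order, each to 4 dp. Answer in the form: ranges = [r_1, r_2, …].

ranges = [2.2880, 2.4743, 0.8179, 1.6668]

beam 1: φ=-135°, α=15°
  dir = (cos 15°, sin 15°) = (0.9659, 0.2588); from cell (6,2)
  next x-line at t=0.2174, next y-line at t=1.5068; Δt_x=1.0353, Δt_y=3.8637
    x: enter (7,2) at t=0.2174
    x: enter (8,2) at t=1.2527
    y: enter (8,3) at t=1.5068
    x: enter (9,3) at t=2.2880 ← occupied
  → r_1 = 2.2880
beam 2: φ=-45°, α=105°
  dir = (cos 105°, sin 105°) = (-0.2588, 0.9659); from cell (6,2)
  next x-line at t=3.0523, next y-line at t=0.4038; Δt_x=3.8637, Δt_y=1.0353
    y: enter (6,3) at t=0.4038
    y: enter (6,4) at t=1.4390
    y: enter (6,5) at t=2.4743 ← occupied
  → r_2 = 2.4743
beam 3: φ=45°, α=195°
  dir = (cos 195°, sin 195°) = (-0.9659, -0.2588); from cell (6,2)
  next x-line at t=0.8179, next y-line at t=2.3569; Δt_x=1.0353, Δt_y=3.8637
    x: enter (5,2) at t=0.8179 ← occupied
  → r_3 = 0.8179
beam 4: φ=135°, α=285°
  dir = (cos 285°, sin 285°) = (0.2588, -0.9659); from cell (6,2)
  next x-line at t=0.8114, next y-line at t=0.6315; Δt_x=3.8637, Δt_y=1.0353
    y: enter (6,1) at t=0.6315
    x: enter (7,1) at t=0.8114
    y: enter (7,0) at t=1.6668 ← occupied
  → r_4 = 1.6668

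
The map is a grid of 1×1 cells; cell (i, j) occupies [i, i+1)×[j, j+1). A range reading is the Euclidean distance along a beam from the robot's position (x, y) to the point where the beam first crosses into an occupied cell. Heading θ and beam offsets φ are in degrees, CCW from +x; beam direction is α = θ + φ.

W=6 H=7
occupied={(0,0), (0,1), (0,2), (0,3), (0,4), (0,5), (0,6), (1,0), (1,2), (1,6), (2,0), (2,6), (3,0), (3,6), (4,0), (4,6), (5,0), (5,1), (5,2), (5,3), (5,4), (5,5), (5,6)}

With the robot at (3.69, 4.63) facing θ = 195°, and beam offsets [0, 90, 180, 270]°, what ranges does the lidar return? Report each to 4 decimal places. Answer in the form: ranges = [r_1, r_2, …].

beam 1: φ=0°, α=195°
  dir = (cos 195°, sin 195°) = (-0.9659, -0.2588); from cell (3,4)
  next x-line at t=0.7143, next y-line at t=2.4341; Δt_x=1.0353, Δt_y=3.8637
    x: enter (2,4) at t=0.7143
    x: enter (1,4) at t=1.7496
    y: enter (1,3) at t=2.4341
    x: enter (0,3) at t=2.7849 ← occupied
  → r_1 = 2.7849
beam 2: φ=90°, α=285°
  dir = (cos 285°, sin 285°) = (0.2588, -0.9659); from cell (3,4)
  next x-line at t=1.1977, next y-line at t=0.6522; Δt_x=3.8637, Δt_y=1.0353
    y: enter (3,3) at t=0.6522
    x: enter (4,3) at t=1.1977
    y: enter (4,2) at t=1.6875
    y: enter (4,1) at t=2.7228
    y: enter (4,0) at t=3.7581 ← occupied
  → r_2 = 3.7581
beam 3: φ=180°, α=15°
  dir = (cos 15°, sin 15°) = (0.9659, 0.2588); from cell (3,4)
  next x-line at t=0.3209, next y-line at t=1.4296; Δt_x=1.0353, Δt_y=3.8637
    x: enter (4,4) at t=0.3209
    x: enter (5,4) at t=1.3562 ← occupied
  → r_3 = 1.3562
beam 4: φ=270°, α=105°
  dir = (cos 105°, sin 105°) = (-0.2588, 0.9659); from cell (3,4)
  next x-line at t=2.6660, next y-line at t=0.3831; Δt_x=3.8637, Δt_y=1.0353
    y: enter (3,5) at t=0.3831
    y: enter (3,6) at t=1.4183 ← occupied
  → r_4 = 1.4183

ranges = [2.7849, 3.7581, 1.3562, 1.4183]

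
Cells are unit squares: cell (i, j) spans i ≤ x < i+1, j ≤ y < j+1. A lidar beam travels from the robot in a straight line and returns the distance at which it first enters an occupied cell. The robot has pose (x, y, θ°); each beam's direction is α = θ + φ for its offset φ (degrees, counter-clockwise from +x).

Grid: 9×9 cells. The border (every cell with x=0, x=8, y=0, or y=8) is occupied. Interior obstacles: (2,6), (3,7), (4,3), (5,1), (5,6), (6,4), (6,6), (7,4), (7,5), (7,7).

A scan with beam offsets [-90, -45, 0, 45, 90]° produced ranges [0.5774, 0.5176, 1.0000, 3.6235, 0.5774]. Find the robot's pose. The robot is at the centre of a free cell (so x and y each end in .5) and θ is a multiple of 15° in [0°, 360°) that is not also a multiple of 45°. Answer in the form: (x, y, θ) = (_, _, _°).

(x, y, θ) = (6.5, 7.5, 150°)

Enumerate (i+0.5, j+0.5, θ) over the 39 free cells and 16 admissible headings. For each, cast all 5 beams and compare to the given ranges.
  (5.5, 4.5, 240°): beam 1 = 3.0000 ≠ 0.5774 ✗
  (2.5, 5.5, 345°): beam 1 = 4.6587 ≠ 0.5774 ✗
  (5.5, 3.5, 30°): beam 1 = 2.8868 ≠ 0.5774 ✗
  (3.5, 5.5, 120°): beam 1 = 1.7321 ≠ 0.5774 ✗
  …
  (6.5, 7.5, 150°): r_1=0.5774, r_2=0.5176, r_3=1.0000, r_4=3.6235, r_5=0.5774 — all match ✓
No second candidate reproduces the full scan.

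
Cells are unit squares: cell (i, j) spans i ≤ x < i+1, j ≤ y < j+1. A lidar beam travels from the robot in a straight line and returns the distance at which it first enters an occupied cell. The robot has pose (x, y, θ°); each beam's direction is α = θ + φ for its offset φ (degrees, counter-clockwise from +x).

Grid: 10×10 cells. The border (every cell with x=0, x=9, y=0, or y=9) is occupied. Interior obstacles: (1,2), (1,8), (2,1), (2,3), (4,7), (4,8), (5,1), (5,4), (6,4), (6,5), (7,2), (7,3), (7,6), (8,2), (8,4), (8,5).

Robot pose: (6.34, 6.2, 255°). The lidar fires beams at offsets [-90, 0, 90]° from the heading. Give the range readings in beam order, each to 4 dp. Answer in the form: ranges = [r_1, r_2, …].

beam 1: φ=-90°, α=165°
  direction (-0.9659, 0.2588); cell (6,6); t to first gridline: x 0.3520, y 3.0910 (then +1.0353 / +3.8637)
    (5,6) via x @ 0.3520
    (4,6) via x @ 1.3873
    (3,6) via x @ 2.4225
    (3,7) via y @ 3.0910
    (2,7) via x @ 3.4578
    (1,7) via x @ 4.4931
    (0,7) via x @ 5.5284  # hit
  → r_1 = 5.5284
beam 2: φ=0°, α=255°
  direction (-0.2588, -0.9659); cell (6,6); t to first gridline: x 1.3137, y 0.2071 (then +3.8637 / +1.0353)
    (6,5) via y @ 0.2071  # hit
  → r_2 = 0.2071
beam 3: φ=90°, α=345°
  direction (0.9659, -0.2588); cell (6,6); t to first gridline: x 0.6833, y 0.7727 (then +1.0353 / +3.8637)
    (7,6) via x @ 0.6833  # hit
  → r_3 = 0.6833

ranges = [5.5284, 0.2071, 0.6833]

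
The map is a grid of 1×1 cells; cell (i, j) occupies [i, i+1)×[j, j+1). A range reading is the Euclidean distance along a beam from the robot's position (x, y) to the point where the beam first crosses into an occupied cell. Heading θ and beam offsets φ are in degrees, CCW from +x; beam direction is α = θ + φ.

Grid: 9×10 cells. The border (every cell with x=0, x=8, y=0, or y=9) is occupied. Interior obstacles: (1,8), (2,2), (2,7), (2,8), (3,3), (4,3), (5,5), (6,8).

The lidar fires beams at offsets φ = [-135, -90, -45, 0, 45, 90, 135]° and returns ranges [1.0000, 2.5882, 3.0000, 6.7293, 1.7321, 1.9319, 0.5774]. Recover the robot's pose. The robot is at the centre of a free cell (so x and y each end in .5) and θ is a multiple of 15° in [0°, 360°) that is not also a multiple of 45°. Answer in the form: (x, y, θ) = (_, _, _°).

(x, y, θ) = (1.5, 5.5, 15°)

Enumerate (i+0.5, j+0.5, θ) over the 48 free cells and 16 admissible headings. For each, cast all 7 beams and compare to the given ranges.
  (5.5, 8.5, 300°): beam 1 = 1.9319 ≠ 1.0000 ✗
  (6.5, 1.5, 255°): beam 1 = 7.0000 ≠ 1.0000 ✗
  (7.5, 8.5, 165°): beam 1 = 0.5774 ≠ 1.0000 ✗
  (4.5, 5.5, 30°): beam 1 = 1.5529 ≠ 1.0000 ✗
  (6.5, 3.5, 240°): beam 1 = 1.9319 ≠ 1.0000 ✗
  …
  (1.5, 5.5, 15°): r_1=1.0000, r_2=2.5882, r_3=3.0000, r_4=6.7293, r_5=1.7321, r_6=1.9319, r_7=0.5774 — all match ✓
Unique over the lattice → pose = (1.5, 5.5, 15°).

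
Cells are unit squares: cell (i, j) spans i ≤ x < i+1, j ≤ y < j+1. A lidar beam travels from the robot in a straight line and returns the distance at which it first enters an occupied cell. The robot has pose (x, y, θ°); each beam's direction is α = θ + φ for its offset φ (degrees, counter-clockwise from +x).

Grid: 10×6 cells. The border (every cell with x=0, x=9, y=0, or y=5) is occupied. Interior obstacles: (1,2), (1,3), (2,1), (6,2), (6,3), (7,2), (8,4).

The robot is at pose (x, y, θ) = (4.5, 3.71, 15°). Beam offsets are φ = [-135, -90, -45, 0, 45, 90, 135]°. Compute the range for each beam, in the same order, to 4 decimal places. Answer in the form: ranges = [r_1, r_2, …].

beam 1: φ=-135°, α=240°
  cosα=-0.5000 sinα=-0.8660 | (4,3) | tMaxX 1.0000 tMaxY 0.8198 | tΔX 2.0000 tΔY 1.1547
    t=0.8198 [y] (4,2)
    t=1.0000 [x] (3,2)
    t=1.9745 [y] (3,1)
    t=3.0000 [x] (2,1) — stop
  → r_1 = 3.0000
beam 2: φ=-90°, α=285°
  cosα=0.2588 sinα=-0.9659 | (4,3) | tMaxX 1.9319 tMaxY 0.7350 | tΔX 3.8637 tΔY 1.0353
    t=0.7350 [y] (4,2)
    t=1.7703 [y] (4,1)
    t=1.9319 [x] (5,1)
    t=2.8056 [y] (5,0) — stop
  → r_2 = 2.8056
beam 3: φ=-45°, α=330°
  cosα=0.8660 sinα=-0.5000 | (4,3) | tMaxX 0.5774 tMaxY 1.4200 | tΔX 1.1547 tΔY 2.0000
    t=0.5774 [x] (5,3)
    t=1.4200 [y] (5,2)
    t=1.7321 [x] (6,2) — stop
  → r_3 = 1.7321
beam 4: φ=0°, α=15°
  cosα=0.9659 sinα=0.2588 | (4,3) | tMaxX 0.5176 tMaxY 1.1205 | tΔX 1.0353 tΔY 3.8637
    t=0.5176 [x] (5,3)
    t=1.1205 [y] (5,4)
    t=1.5529 [x] (6,4)
    t=2.5882 [x] (7,4)
    t=3.6235 [x] (8,4) — stop
  → r_4 = 3.6235
beam 5: φ=45°, α=60°
  cosα=0.5000 sinα=0.8660 | (4,3) | tMaxX 1.0000 tMaxY 0.3349 | tΔX 2.0000 tΔY 1.1547
    t=0.3349 [y] (4,4)
    t=1.0000 [x] (5,4)
    t=1.4896 [y] (5,5) — stop
  → r_5 = 1.4896
beam 6: φ=90°, α=105°
  cosα=-0.2588 sinα=0.9659 | (4,3) | tMaxX 1.9319 tMaxY 0.3002 | tΔX 3.8637 tΔY 1.0353
    t=0.3002 [y] (4,4)
    t=1.3355 [y] (4,5) — stop
  → r_6 = 1.3355
beam 7: φ=135°, α=150°
  cosα=-0.8660 sinα=0.5000 | (4,3) | tMaxX 0.5774 tMaxY 0.5800 | tΔX 1.1547 tΔY 2.0000
    t=0.5774 [x] (3,3)
    t=0.5800 [y] (3,4)
    t=1.7321 [x] (2,4)
    t=2.5800 [y] (2,5) — stop
  → r_7 = 2.5800

ranges = [3.0000, 2.8056, 1.7321, 3.6235, 1.4896, 1.3355, 2.5800]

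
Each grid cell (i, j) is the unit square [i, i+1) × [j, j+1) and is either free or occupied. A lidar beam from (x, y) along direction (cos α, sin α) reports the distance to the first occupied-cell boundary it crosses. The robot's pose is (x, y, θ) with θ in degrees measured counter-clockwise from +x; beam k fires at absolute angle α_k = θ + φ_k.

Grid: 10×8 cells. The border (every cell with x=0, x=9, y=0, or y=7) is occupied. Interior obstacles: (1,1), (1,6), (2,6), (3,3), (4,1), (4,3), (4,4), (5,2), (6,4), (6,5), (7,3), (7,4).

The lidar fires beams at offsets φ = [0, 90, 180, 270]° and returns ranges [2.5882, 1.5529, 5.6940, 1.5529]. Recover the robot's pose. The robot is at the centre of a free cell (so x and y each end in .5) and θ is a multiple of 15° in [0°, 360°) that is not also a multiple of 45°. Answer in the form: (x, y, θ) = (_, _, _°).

(x, y, θ) = (3.5, 5.5, 195°)

Enumerate (i+0.5, j+0.5, θ) over the 36 free cells and 16 admissible headings. For each, cast all 4 beams and compare to the given ranges.
  (8.5, 5.5, 240°): beam 1 = 1.0000 ≠ 2.5882 ✗
  (8.5, 1.5, 150°): beam 1 = 2.8868 ≠ 2.5882 ✗
  (3.5, 1.5, 165°): beam 1 = 1.5529 ≠ 2.5882 ✗
  …
  (3.5, 5.5, 195°): r_1=2.5882, r_2=1.5529, r_3=5.6940, r_4=1.5529 — all match ✓
Unique over the lattice → pose = (3.5, 5.5, 195°).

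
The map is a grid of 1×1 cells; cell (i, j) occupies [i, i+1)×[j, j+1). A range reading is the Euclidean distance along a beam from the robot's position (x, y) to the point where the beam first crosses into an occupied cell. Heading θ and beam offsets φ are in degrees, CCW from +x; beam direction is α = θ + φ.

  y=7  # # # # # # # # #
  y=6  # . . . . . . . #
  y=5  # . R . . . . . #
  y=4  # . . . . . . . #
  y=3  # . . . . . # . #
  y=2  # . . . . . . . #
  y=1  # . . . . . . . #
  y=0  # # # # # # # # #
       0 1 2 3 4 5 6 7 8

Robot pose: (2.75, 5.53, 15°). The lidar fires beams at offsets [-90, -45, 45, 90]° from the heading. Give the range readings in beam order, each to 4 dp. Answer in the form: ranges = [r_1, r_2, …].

beam 1: φ=-90°, α=285°
  dir = (cos 285°, sin 285°) = (0.2588, -0.9659); from cell (2,5)
  next x-line at t=0.9659, next y-line at t=0.5487; Δt_x=3.8637, Δt_y=1.0353
    y: enter (2,4) at t=0.5487
    x: enter (3,4) at t=0.9659
    y: enter (3,3) at t=1.5840
    y: enter (3,2) at t=2.6192
    y: enter (3,1) at t=3.6545
    y: enter (3,0) at t=4.6898 ← occupied
  → r_1 = 4.6898
beam 2: φ=-45°, α=330°
  dir = (cos 330°, sin 330°) = (0.8660, -0.5000); from cell (2,5)
  next x-line at t=0.2887, next y-line at t=1.0600; Δt_x=1.1547, Δt_y=2.0000
    x: enter (3,5) at t=0.2887
    y: enter (3,4) at t=1.0600
    x: enter (4,4) at t=1.4434
    x: enter (5,4) at t=2.5981
    y: enter (5,3) at t=3.0600
    x: enter (6,3) at t=3.7528 ← occupied
  → r_2 = 3.7528
beam 3: φ=45°, α=60°
  dir = (cos 60°, sin 60°) = (0.5000, 0.8660); from cell (2,5)
  next x-line at t=0.5000, next y-line at t=0.5427; Δt_x=2.0000, Δt_y=1.1547
    x: enter (3,5) at t=0.5000
    y: enter (3,6) at t=0.5427
    y: enter (3,7) at t=1.6974 ← occupied
  → r_3 = 1.6974
beam 4: φ=90°, α=105°
  dir = (cos 105°, sin 105°) = (-0.2588, 0.9659); from cell (2,5)
  next x-line at t=2.8978, next y-line at t=0.4866; Δt_x=3.8637, Δt_y=1.0353
    y: enter (2,6) at t=0.4866
    y: enter (2,7) at t=1.5219 ← occupied
  → r_4 = 1.5219

ranges = [4.6898, 3.7528, 1.6974, 1.5219]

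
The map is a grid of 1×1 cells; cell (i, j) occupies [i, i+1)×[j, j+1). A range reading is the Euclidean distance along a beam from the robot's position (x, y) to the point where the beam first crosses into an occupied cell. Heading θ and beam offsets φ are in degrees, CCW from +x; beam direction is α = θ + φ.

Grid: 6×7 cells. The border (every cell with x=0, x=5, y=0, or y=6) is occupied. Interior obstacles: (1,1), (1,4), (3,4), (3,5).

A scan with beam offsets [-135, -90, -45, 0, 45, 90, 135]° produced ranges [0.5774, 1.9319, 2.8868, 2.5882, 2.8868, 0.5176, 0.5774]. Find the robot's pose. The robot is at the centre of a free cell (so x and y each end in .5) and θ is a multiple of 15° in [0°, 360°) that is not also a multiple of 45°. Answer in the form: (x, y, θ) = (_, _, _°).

(x, y, θ) = (2.5, 1.5, 75°)

Enumerate (i+0.5, j+0.5, θ) over the 16 free cells and 16 admissible headings. For each, cast all 7 beams and compare to the given ranges.
  (3.5, 2.5, 75°): beam 1 = 1.7321 ≠ 0.5774 ✗
  (1.5, 5.5, 105°): beam 1 = 1.7321 ≠ 0.5774 ✗
  (4.5, 3.5, 255°): beam 1 = 1.0000 ≠ 0.5774 ✗
  (4.5, 2.5, 255°): beam 1 = 1.7321 ≠ 0.5774 ✗
  (4.5, 3.5, 150°): beam 1 = 0.5176 ≠ 0.5774 ✗
  …
  (2.5, 1.5, 75°): r_1=0.5774, r_2=1.9319, r_3=2.8868, r_4=2.5882, r_5=2.8868, r_6=0.5176, r_7=0.5774 — all match ✓
Only this pose fits every beam.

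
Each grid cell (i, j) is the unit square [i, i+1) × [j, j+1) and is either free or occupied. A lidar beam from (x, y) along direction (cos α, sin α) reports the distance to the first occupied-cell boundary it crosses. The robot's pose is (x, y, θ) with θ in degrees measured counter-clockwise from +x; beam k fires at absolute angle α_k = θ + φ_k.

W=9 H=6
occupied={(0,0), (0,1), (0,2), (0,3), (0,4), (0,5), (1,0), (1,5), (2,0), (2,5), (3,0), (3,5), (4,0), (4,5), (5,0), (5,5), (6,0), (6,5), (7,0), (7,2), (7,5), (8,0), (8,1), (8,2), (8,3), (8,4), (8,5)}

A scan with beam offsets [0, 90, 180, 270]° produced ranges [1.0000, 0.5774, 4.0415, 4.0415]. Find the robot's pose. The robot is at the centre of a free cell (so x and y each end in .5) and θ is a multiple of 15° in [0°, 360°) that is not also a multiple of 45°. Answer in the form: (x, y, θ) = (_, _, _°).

(x, y, θ) = (4.5, 4.5, 30°)

Enumerate (i+0.5, j+0.5, θ) over the 27 free cells and 16 admissible headings. For each, cast all 4 beams and compare to the given ranges.
  (7.5, 3.5, 345°): beam 1 = 0.5176 ≠ 1.0000 ✗
  (1.5, 2.5, 165°): beam 1 = 0.5176 ≠ 1.0000 ✗
  (3.5, 3.5, 60°): beam 1 = 1.7321 ≠ 1.0000 ✗
  …
  (4.5, 4.5, 30°): r_1=1.0000, r_2=0.5774, r_3=4.0415, r_4=4.0415 — all match ✓
Unique over the lattice → pose = (4.5, 4.5, 30°).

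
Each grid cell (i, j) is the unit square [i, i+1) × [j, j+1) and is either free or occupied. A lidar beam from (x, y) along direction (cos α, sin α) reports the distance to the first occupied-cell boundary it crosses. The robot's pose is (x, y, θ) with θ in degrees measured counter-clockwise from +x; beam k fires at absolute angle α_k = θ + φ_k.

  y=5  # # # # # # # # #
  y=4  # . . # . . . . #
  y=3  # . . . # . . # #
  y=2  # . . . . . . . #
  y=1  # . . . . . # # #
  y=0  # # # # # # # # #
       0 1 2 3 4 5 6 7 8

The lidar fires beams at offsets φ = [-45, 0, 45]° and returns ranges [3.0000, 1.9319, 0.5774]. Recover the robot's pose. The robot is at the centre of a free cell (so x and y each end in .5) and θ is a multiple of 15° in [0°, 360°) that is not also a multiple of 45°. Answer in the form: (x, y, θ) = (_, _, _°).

Candidates: 23 free-cell centres × 16 headings = 368 poses. Raycast each; keep the one whose scan matches to 4 dp.
  (2.5, 2.5, 195°): beam 1 = 1.7321 ≠ 3.0000 ✗
  (5.5, 2.5, 300°): beam 1 = 1.5529 ≠ 3.0000 ✗
  (5.5, 2.5, 75°): beam 1 = 1.7321 ≠ 3.0000 ✗
  (1.5, 1.5, 165°): beam 1 = 1.0000 ≠ 3.0000 ✗
  …
  (1.5, 1.5, 105°): r_1=3.0000, r_2=1.9319, r_3=0.5774 — all match ✓
Unique over the lattice → pose = (1.5, 1.5, 105°).

(x, y, θ) = (1.5, 1.5, 105°)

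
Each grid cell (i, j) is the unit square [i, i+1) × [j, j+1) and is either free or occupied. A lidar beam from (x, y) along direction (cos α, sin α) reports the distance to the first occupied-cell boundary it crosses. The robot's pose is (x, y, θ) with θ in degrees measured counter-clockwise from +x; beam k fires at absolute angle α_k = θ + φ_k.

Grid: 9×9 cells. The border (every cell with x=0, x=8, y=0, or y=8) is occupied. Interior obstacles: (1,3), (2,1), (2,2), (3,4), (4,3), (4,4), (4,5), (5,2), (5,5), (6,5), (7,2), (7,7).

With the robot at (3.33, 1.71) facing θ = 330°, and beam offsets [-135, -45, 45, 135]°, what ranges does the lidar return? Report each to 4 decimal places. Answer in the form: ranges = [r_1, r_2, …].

ranges = [0.3416, 0.7350, 1.7289, 1.2750]

beam 1: φ=-135°, α=195°
  direction (-0.9659, -0.2588); cell (3,1); t to first gridline: x 0.3416, y 2.7432 (then +1.0353 / +3.8637)
    (2,1) via x @ 0.3416  # hit
  → r_1 = 0.3416
beam 2: φ=-45°, α=285°
  direction (0.2588, -0.9659); cell (3,1); t to first gridline: x 2.5887, y 0.7350 (then +3.8637 / +1.0353)
    (3,0) via y @ 0.7350  # hit
  → r_2 = 0.7350
beam 3: φ=45°, α=15°
  direction (0.9659, 0.2588); cell (3,1); t to first gridline: x 0.6936, y 1.1205 (then +1.0353 / +3.8637)
    (4,1) via x @ 0.6936
    (4,2) via y @ 1.1205
    (5,2) via x @ 1.7289  # hit
  → r_3 = 1.7289
beam 4: φ=135°, α=105°
  direction (-0.2588, 0.9659); cell (3,1); t to first gridline: x 1.2750, y 0.3002 (then +3.8637 / +1.0353)
    (3,2) via y @ 0.3002
    (2,2) via x @ 1.2750  # hit
  → r_4 = 1.2750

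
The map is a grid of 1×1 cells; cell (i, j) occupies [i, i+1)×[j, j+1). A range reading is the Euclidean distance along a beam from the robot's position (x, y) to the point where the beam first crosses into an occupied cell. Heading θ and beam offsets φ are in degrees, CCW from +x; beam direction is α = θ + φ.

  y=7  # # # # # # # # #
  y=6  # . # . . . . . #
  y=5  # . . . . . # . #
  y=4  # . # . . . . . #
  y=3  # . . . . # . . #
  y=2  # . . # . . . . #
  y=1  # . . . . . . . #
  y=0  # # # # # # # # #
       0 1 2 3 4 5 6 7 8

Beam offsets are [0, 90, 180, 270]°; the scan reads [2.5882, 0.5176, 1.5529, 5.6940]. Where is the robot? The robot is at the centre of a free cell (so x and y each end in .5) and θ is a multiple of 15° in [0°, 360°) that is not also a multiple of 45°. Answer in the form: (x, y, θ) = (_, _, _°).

The pose lattice has 37·16 = 592 candidates. Test each by forward raycasting.
  (3.5, 3.5, 60°): beam 1 = 4.0415 ≠ 2.5882 ✗
  (2.5, 1.5, 285°): beam 1 = 0.5176 ≠ 2.5882 ✗
  (7.5, 2.5, 240°): beam 1 = 1.7321 ≠ 2.5882 ✗
  (6.5, 6.5, 300°): beam 1 = 0.5774 ≠ 2.5882 ✗
  …
  (6.5, 1.5, 165°): r_1=2.5882, r_2=0.5176, r_3=1.5529, r_4=5.6940 — all match ✓
No second candidate reproduces the full scan.

(x, y, θ) = (6.5, 1.5, 165°)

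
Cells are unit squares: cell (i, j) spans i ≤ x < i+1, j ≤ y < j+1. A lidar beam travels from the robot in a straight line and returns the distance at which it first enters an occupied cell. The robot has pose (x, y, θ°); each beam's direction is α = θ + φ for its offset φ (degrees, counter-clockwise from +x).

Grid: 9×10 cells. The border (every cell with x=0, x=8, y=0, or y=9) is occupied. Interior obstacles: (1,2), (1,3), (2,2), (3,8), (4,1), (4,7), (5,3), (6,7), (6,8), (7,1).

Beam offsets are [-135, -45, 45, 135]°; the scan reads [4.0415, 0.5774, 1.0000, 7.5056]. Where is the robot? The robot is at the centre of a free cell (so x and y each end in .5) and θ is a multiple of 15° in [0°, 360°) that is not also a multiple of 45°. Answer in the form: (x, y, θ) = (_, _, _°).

Candidates: 46 free-cell centres × 16 headings = 736 poses. Raycast each; keep the one whose scan matches to 4 dp.
  (5.5, 6.5, 30°): beam 1 = 4.6587 ≠ 4.0415 ✗
  (5.5, 7.5, 210°): beam 1 = 1.5529 ≠ 4.0415 ✗
  (7.5, 2.5, 210°): beam 1 = 1.9319 ≠ 4.0415 ✗
  (5.5, 2.5, 285°): beam 1 = 5.1962 ≠ 4.0415 ✗
  …
  (7.5, 4.5, 15°): r_1=4.0415, r_2=0.5774, r_3=1.0000, r_4=7.5056 — all match ✓
No second candidate reproduces the full scan.

(x, y, θ) = (7.5, 4.5, 15°)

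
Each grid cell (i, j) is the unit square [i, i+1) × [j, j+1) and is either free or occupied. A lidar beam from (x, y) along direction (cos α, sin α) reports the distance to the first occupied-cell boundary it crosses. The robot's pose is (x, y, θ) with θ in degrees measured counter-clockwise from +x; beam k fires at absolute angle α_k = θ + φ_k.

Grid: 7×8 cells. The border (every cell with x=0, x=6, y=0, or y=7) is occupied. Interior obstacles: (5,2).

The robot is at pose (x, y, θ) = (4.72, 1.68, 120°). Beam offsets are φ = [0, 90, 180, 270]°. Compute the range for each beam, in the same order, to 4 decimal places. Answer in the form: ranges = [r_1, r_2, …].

beam 1: φ=0°, α=120°
  direction (-0.5000, 0.8660); cell (4,1); t to first gridline: x 1.4400, y 0.3695 (then +2.0000 / +1.1547)
    (4,2) via y @ 0.3695
    (3,2) via x @ 1.4400
    (3,3) via y @ 1.5242
    (3,4) via y @ 2.6789
    (2,4) via x @ 3.4400
    (2,5) via y @ 3.8336
    (2,6) via y @ 4.9883
    (1,6) via x @ 5.4400
    (1,7) via y @ 6.1430  # hit
  → r_1 = 6.1430
beam 2: φ=90°, α=210°
  direction (-0.8660, -0.5000); cell (4,1); t to first gridline: x 0.8314, y 1.3600 (then +1.1547 / +2.0000)
    (3,1) via x @ 0.8314
    (3,0) via y @ 1.3600  # hit
  → r_2 = 1.3600
beam 3: φ=180°, α=300°
  direction (0.5000, -0.8660); cell (4,1); t to first gridline: x 0.5600, y 0.7852 (then +2.0000 / +1.1547)
    (5,1) via x @ 0.5600
    (5,0) via y @ 0.7852  # hit
  → r_3 = 0.7852
beam 4: φ=270°, α=30°
  direction (0.8660, 0.5000); cell (4,1); t to first gridline: x 0.3233, y 0.6400 (then +1.1547 / +2.0000)
    (5,1) via x @ 0.3233
    (5,2) via y @ 0.6400  # hit
  → r_4 = 0.6400

ranges = [6.1430, 1.3600, 0.7852, 0.6400]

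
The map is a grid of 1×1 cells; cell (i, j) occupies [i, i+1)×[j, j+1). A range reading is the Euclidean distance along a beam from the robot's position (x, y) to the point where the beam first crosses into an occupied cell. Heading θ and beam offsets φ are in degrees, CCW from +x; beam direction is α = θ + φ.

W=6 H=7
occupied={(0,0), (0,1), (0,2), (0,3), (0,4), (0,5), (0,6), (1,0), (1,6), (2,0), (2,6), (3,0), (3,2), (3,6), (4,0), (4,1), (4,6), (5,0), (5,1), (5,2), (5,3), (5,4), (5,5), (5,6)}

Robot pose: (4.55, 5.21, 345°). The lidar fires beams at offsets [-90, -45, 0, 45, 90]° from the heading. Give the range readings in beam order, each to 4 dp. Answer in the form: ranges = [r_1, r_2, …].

beam 1: φ=-90°, α=255°
  cosα=-0.2588 sinα=-0.9659 | (4,5) | tMaxX 2.1250 tMaxY 0.2174 | tΔX 3.8637 tΔY 1.0353
    t=0.2174 [y] (4,4)
    t=1.2527 [y] (4,3)
    t=2.1250 [x] (3,3)
    t=2.2880 [y] (3,2) — stop
  → r_1 = 2.2880
beam 2: φ=-45°, α=300°
  cosα=0.5000 sinα=-0.8660 | (4,5) | tMaxX 0.9000 tMaxY 0.2425 | tΔX 2.0000 tΔY 1.1547
    t=0.2425 [y] (4,4)
    t=0.9000 [x] (5,4) — stop
  → r_2 = 0.9000
beam 3: φ=0°, α=345°
  cosα=0.9659 sinα=-0.2588 | (4,5) | tMaxX 0.4659 tMaxY 0.8114 | tΔX 1.0353 tΔY 3.8637
    t=0.4659 [x] (5,5) — stop
  → r_3 = 0.4659
beam 4: φ=45°, α=30°
  cosα=0.8660 sinα=0.5000 | (4,5) | tMaxX 0.5196 tMaxY 1.5800 | tΔX 1.1547 tΔY 2.0000
    t=0.5196 [x] (5,5) — stop
  → r_4 = 0.5196
beam 5: φ=90°, α=75°
  cosα=0.2588 sinα=0.9659 | (4,5) | tMaxX 1.7387 tMaxY 0.8179 | tΔX 3.8637 tΔY 1.0353
    t=0.8179 [y] (4,6) — stop
  → r_5 = 0.8179

ranges = [2.2880, 0.9000, 0.4659, 0.5196, 0.8179]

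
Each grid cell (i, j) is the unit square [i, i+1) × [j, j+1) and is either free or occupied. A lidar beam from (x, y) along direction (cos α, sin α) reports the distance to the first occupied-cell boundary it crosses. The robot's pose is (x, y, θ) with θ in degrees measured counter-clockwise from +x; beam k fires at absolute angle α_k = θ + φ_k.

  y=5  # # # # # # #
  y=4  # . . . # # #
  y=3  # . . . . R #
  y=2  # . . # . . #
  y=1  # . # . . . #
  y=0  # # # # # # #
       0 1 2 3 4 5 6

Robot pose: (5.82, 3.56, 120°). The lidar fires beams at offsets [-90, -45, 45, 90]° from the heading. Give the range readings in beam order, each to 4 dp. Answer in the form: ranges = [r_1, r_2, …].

ranges = [0.2078, 0.4555, 1.7000, 2.1016]

beam 1: φ=-90°, α=30°
  direction (0.8660, 0.5000); cell (5,3); t to first gridline: x 0.2078, y 0.8800 (then +1.1547 / +2.0000)
    (6,3) via x @ 0.2078  # hit
  → r_1 = 0.2078
beam 2: φ=-45°, α=75°
  direction (0.2588, 0.9659); cell (5,3); t to first gridline: x 0.6955, y 0.4555 (then +3.8637 / +1.0353)
    (5,4) via y @ 0.4555  # hit
  → r_2 = 0.4555
beam 3: φ=45°, α=165°
  direction (-0.9659, 0.2588); cell (5,3); t to first gridline: x 0.8489, y 1.7000 (then +1.0353 / +3.8637)
    (4,3) via x @ 0.8489
    (4,4) via y @ 1.7000  # hit
  → r_3 = 1.7000
beam 4: φ=90°, α=210°
  direction (-0.8660, -0.5000); cell (5,3); t to first gridline: x 0.9469, y 1.1200 (then +1.1547 / +2.0000)
    (4,3) via x @ 0.9469
    (4,2) via y @ 1.1200
    (3,2) via x @ 2.1016  # hit
  → r_4 = 2.1016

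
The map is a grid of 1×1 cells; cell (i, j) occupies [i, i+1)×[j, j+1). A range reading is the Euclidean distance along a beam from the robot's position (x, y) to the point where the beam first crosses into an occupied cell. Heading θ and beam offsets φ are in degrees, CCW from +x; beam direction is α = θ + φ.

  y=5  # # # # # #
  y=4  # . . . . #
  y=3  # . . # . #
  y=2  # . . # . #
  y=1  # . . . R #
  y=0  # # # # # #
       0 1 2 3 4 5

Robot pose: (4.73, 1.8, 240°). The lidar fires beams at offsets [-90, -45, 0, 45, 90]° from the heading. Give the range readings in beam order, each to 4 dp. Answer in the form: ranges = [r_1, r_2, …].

beam 1: φ=-90°, α=150°
  direction (-0.8660, 0.5000); cell (4,1); t to first gridline: x 0.8429, y 0.4000 (then +1.1547 / +2.0000)
    (4,2) via y @ 0.4000
    (3,2) via x @ 0.8429  # hit
  → r_1 = 0.8429
beam 2: φ=-45°, α=195°
  direction (-0.9659, -0.2588); cell (4,1); t to first gridline: x 0.7558, y 3.0910 (then +1.0353 / +3.8637)
    (3,1) via x @ 0.7558
    (2,1) via x @ 1.7910
    (1,1) via x @ 2.8263
    (1,0) via y @ 3.0910  # hit
  → r_2 = 3.0910
beam 3: φ=0°, α=240°
  direction (-0.5000, -0.8660); cell (4,1); t to first gridline: x 1.4600, y 0.9238 (then +2.0000 / +1.1547)
    (4,0) via y @ 0.9238  # hit
  → r_3 = 0.9238
beam 4: φ=45°, α=285°
  direction (0.2588, -0.9659); cell (4,1); t to first gridline: x 1.0432, y 0.8282 (then +3.8637 / +1.0353)
    (4,0) via y @ 0.8282  # hit
  → r_4 = 0.8282
beam 5: φ=90°, α=330°
  direction (0.8660, -0.5000); cell (4,1); t to first gridline: x 0.3118, y 1.6000 (then +1.1547 / +2.0000)
    (5,1) via x @ 0.3118  # hit
  → r_5 = 0.3118

ranges = [0.8429, 3.0910, 0.9238, 0.8282, 0.3118]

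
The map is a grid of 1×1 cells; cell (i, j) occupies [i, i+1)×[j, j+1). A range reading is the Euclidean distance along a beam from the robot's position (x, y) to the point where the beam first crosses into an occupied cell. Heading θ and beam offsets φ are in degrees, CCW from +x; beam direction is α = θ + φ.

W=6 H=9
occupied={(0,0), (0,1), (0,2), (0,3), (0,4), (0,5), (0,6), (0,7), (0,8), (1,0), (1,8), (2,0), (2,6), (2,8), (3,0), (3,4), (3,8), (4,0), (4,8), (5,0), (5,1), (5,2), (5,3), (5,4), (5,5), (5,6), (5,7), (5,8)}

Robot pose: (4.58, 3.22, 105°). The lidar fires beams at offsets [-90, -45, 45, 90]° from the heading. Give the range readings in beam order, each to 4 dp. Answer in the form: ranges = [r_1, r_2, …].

beam 1: φ=-90°, α=15°
  cosα=0.9659 sinα=0.2588 | (4,3) | tMaxX 0.4348 tMaxY 3.0137 | tΔX 1.0353 tΔY 3.8637
    t=0.4348 [x] (5,3) — stop
  → r_1 = 0.4348
beam 2: φ=-45°, α=60°
  cosα=0.5000 sinα=0.8660 | (4,3) | tMaxX 0.8400 tMaxY 0.9007 | tΔX 2.0000 tΔY 1.1547
    t=0.8400 [x] (5,3) — stop
  → r_2 = 0.8400
beam 3: φ=45°, α=150°
  cosα=-0.8660 sinα=0.5000 | (4,3) | tMaxX 0.6697 tMaxY 1.5600 | tΔX 1.1547 tΔY 2.0000
    t=0.6697 [x] (3,3)
    t=1.5600 [y] (3,4) — stop
  → r_3 = 1.5600
beam 4: φ=90°, α=195°
  cosα=-0.9659 sinα=-0.2588 | (4,3) | tMaxX 0.6005 tMaxY 0.8500 | tΔX 1.0353 tΔY 3.8637
    t=0.6005 [x] (3,3)
    t=0.8500 [y] (3,2)
    t=1.6357 [x] (2,2)
    t=2.6710 [x] (1,2)
    t=3.7063 [x] (0,2) — stop
  → r_4 = 3.7063

ranges = [0.4348, 0.8400, 1.5600, 3.7063]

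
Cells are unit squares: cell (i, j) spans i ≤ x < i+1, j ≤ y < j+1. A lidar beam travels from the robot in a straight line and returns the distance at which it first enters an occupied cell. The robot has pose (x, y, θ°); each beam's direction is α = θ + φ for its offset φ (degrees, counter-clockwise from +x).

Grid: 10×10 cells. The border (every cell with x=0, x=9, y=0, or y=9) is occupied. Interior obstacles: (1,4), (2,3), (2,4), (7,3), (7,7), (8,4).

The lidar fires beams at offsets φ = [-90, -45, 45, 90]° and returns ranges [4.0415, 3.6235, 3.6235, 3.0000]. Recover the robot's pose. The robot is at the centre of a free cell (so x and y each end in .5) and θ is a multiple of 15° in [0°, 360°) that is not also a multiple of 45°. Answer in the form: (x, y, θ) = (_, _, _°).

Candidates: 58 free-cell centres × 16 headings = 928 poses. Raycast each; keep the one whose scan matches to 4 dp.
  (4.5, 7.5, 210°): beam 1 = 1.7321 ≠ 4.0415 ✗
  (2.5, 5.5, 60°): beam 1 = 7.5056 ≠ 4.0415 ✗
  (6.5, 7.5, 240°): beam 1 = 3.0000 ≠ 4.0415 ✗
  …
  (5.5, 4.5, 330°): r_1=4.0415, r_2=3.6235, r_3=3.6235, r_4=3.0000 — all match ✓
Only this pose fits every beam.

(x, y, θ) = (5.5, 4.5, 330°)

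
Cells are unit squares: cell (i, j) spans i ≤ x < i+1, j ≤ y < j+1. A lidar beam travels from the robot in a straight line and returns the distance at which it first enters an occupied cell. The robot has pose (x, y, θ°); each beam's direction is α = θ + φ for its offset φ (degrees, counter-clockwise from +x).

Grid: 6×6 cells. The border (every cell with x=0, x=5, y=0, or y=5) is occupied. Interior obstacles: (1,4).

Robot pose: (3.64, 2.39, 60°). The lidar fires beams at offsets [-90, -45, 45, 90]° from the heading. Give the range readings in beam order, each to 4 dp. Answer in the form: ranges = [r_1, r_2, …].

ranges = [1.5704, 1.4080, 2.7021, 3.0484]

beam 1: φ=-90°, α=330°
  d=(0.8660,-0.5000)  start (3,2)  tX=0.4157 tY=0.7800  stride 1/|dx|=1.1547 1/|dy|=2.0000
    cross x-line → (4,2), t=0.4157
    cross y-line → (4,1), t=0.7800
    cross x-line → (5,1), t=1.5704 (wall)
  → r_1 = 1.5704
beam 2: φ=-45°, α=15°
  d=(0.9659,0.2588)  start (3,2)  tX=0.3727 tY=2.3569  stride 1/|dx|=1.0353 1/|dy|=3.8637
    cross x-line → (4,2), t=0.3727
    cross x-line → (5,2), t=1.4080 (wall)
  → r_2 = 1.4080
beam 3: φ=45°, α=105°
  d=(-0.2588,0.9659)  start (3,2)  tX=2.4728 tY=0.6315  stride 1/|dx|=3.8637 1/|dy|=1.0353
    cross y-line → (3,3), t=0.6315
    cross y-line → (3,4), t=1.6668
    cross x-line → (2,4), t=2.4728
    cross y-line → (2,5), t=2.7021 (wall)
  → r_3 = 2.7021
beam 4: φ=90°, α=150°
  d=(-0.8660,0.5000)  start (3,2)  tX=0.7390 tY=1.2200  stride 1/|dx|=1.1547 1/|dy|=2.0000
    cross x-line → (2,2), t=0.7390
    cross y-line → (2,3), t=1.2200
    cross x-line → (1,3), t=1.8937
    cross x-line → (0,3), t=3.0484 (wall)
  → r_4 = 3.0484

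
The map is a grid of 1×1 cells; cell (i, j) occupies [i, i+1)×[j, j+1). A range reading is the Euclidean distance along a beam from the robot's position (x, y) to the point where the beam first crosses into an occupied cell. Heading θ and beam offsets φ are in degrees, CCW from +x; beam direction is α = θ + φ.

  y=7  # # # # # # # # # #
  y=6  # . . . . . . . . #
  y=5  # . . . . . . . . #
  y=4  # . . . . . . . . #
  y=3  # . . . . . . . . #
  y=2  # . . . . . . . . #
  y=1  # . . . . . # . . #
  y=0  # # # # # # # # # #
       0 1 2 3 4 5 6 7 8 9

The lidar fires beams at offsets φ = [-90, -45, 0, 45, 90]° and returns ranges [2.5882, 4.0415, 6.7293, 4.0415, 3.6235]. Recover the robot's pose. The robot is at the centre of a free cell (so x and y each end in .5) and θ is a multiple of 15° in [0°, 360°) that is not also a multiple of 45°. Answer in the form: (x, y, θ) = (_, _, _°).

The pose lattice has 47·16 = 752 candidates. Test each by forward raycasting.
  (8.5, 3.5, 30°): beam 1 = 1.0000 ≠ 2.5882 ✗
  (2.5, 6.5, 345°): beam 1 = 5.6940 ≠ 2.5882 ✗
  (5.5, 1.5, 105°): beam 1 = 0.5176 ≠ 2.5882 ✗
  (1.5, 1.5, 210°): beam 1 = 1.0000 ≠ 2.5882 ✗
  …
  (2.5, 3.5, 15°): r_1=2.5882, r_2=4.0415, r_3=6.7293, r_4=4.0415, r_5=3.6235 — all match ✓
Only this pose fits every beam.

(x, y, θ) = (2.5, 3.5, 15°)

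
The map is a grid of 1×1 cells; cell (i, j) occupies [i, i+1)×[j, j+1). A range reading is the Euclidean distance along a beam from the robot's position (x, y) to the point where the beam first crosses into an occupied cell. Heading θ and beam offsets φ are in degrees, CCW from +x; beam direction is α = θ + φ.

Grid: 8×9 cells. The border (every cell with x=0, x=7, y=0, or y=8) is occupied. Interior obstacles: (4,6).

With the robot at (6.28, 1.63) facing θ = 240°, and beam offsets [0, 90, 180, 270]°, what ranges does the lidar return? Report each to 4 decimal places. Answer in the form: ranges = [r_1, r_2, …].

beam 1: φ=0°, α=240°
  cosα=-0.5000 sinα=-0.8660 | (6,1) | tMaxX 0.5600 tMaxY 0.7275 | tΔX 2.0000 tΔY 1.1547
    t=0.5600 [x] (5,1)
    t=0.7275 [y] (5,0) — stop
  → r_1 = 0.7275
beam 2: φ=90°, α=330°
  cosα=0.8660 sinα=-0.5000 | (6,1) | tMaxX 0.8314 tMaxY 1.2600 | tΔX 1.1547 tΔY 2.0000
    t=0.8314 [x] (7,1) — stop
  → r_2 = 0.8314
beam 3: φ=180°, α=60°
  cosα=0.5000 sinα=0.8660 | (6,1) | tMaxX 1.4400 tMaxY 0.4272 | tΔX 2.0000 tΔY 1.1547
    t=0.4272 [y] (6,2)
    t=1.4400 [x] (7,2) — stop
  → r_3 = 1.4400
beam 4: φ=270°, α=150°
  cosα=-0.8660 sinα=0.5000 | (6,1) | tMaxX 0.3233 tMaxY 0.7400 | tΔX 1.1547 tΔY 2.0000
    t=0.3233 [x] (5,1)
    t=0.7400 [y] (5,2)
    t=1.4780 [x] (4,2)
    t=2.6327 [x] (3,2)
    t=2.7400 [y] (3,3)
    t=3.7874 [x] (2,3)
    t=4.7400 [y] (2,4)
    t=4.9421 [x] (1,4)
    t=6.0968 [x] (0,4) — stop
  → r_4 = 6.0968

ranges = [0.7275, 0.8314, 1.4400, 6.0968]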